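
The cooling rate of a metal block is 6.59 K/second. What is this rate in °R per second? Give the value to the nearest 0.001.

11.862 °R/second

Since only a temperature interval is involved, the additive offset between the scales drops out.
A change of 1 K is a change of 1.8°R, so 6.59 × 1.8 = 11.862.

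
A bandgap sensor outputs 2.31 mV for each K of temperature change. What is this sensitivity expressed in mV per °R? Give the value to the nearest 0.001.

The quantity depends on a temperature interval, so only the ratio of degree sizes applies; the offset between the scales is irrelevant.
A change of 1°R is a change of 5/9 K, so per °R the value is 2.31 × 5/9 = 1.283.

1.283 mV per °R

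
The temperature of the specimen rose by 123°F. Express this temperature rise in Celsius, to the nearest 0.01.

An interval of 1°F corresponds to 5/9°C.
123 × 5/9 = 68.33.

68.33°C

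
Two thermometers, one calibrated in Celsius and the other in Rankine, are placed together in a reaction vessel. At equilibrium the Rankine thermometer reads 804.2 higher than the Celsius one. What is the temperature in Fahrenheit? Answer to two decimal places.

735.19°F

Let x be the Celsius reading; then the Rankine reading is 1.8·x + 491.67.
(1.8·x + 491.67) - x = 804.2  ⇒  (0.8)·x = 312.53  ⇒  x = 390.6625°C.
In Fahrenheit: 390.6625 × 1.8 + 32 = 735.19°F.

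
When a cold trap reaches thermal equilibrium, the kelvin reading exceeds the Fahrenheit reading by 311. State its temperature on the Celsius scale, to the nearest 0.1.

-87.3°C

Let x be the kelvin reading; then the Fahrenheit reading is 1.8·x - 459.67.
(1.8·x - 459.67) - x = -311  ⇒  (0.8)·x = 148.67  ⇒  x = 185.8375 K.
In Celsius: 185.8375 - 273.15 = -87.3°C.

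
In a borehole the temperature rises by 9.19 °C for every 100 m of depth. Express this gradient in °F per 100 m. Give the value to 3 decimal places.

16.542 °F/100 m

The quantity depends on a temperature interval, so only the ratio of degree sizes applies; the offset between the scales is irrelevant.
A change of 1°C is a change of 1.8°F, so 9.19 × 1.8 = 16.542.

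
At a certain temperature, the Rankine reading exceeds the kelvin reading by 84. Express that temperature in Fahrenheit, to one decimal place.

Let x be the kelvin reading; then the Rankine reading is 1.8·x.
(1.8·x) - x = 84  ⇒  (0.8)·x = 84  ⇒  x = 105.0000 K.
In Celsius: 105 - 273.15 = -168.1500°C.
In Fahrenheit: -168.1500 × 1.8 + 32 = -270.7°F.

-270.7°F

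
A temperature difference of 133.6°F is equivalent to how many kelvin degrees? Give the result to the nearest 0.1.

74.2 K

An interval of 1°F corresponds to 5/9 K.
133.6 × 5/9 = 74.2.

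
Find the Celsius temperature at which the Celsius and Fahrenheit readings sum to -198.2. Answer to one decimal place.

Let C be the Celsius reading. The Fahrenheit reading is F = 1.8·C + 32.
Require C + F = -198.2: (2.8)·C + 32 = -198.2.
C = (-198.2 - 32) / (2.8) = -82.2.

-82.2°C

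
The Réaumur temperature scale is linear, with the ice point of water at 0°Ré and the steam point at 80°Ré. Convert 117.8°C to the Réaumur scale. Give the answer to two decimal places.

Linearly onto the Réaumur scale: 0 + (117.8000 / 100) × (80 - 0) = 94.24°Ré.

94.24°Ré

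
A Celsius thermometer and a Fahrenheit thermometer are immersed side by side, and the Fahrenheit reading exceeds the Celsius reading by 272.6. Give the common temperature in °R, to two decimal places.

1033.02°R

Let x be the Celsius reading; then the Fahrenheit reading is 1.8·x + 32.
(1.8·x + 32) - x = 272.6  ⇒  (0.8)·x = 240.6  ⇒  x = 300.7500°C.
In Rankine: 300.7500 × 1.8 + 491.67 = 1033.02°R.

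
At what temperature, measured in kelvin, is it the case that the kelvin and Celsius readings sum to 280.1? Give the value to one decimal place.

276.6 K

Let K be the kelvin reading. The Celsius reading is C = 1·K - 273.15.
Require K + C = 280.1: (2)·K - 273.15 = 280.1.
K = (280.1 + 273.15) / (2) = 276.6.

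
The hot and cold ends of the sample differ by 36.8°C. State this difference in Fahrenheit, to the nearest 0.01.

66.24°F

Only the scale ratio 1.8 matters for a change in temperature.
36.8 × 1.8 = 66.24.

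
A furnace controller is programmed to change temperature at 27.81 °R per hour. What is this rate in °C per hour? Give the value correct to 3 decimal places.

15.450 °C/hour

Since only a temperature interval is involved, the additive offset between the scales drops out.
A change of 1°R is a change of 5/9°C, so 27.81 × 5/9 = 15.450.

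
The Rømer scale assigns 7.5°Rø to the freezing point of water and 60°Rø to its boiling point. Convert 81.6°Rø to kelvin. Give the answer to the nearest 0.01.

414.29 K

Linear interpolation between the fixed points: C = (81.6 - 7.5) × 100 / (60 - 7.5) = 141.1429°C.
Then 141.1429 + 273.15 = 414.29 K.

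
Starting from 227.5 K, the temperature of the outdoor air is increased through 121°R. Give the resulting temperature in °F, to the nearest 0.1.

Initial temperature in Celsius: 227.5 - 273.15 = -45.6500°C.
The 121°R change is an interval, so only the factor 5/9 applies: +121 × 5/9 = +67.2222°C.
Final Celsius temperature: -45.6500 + 67.2222 = 21.5722°C.
In Fahrenheit: 21.5722 × 1.8 + 32 = 70.8°F.

70.8°F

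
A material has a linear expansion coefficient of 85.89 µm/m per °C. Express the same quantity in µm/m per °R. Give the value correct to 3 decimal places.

47.717 µm/m per °R

Since only a temperature interval is involved, the additive offset between the scales drops out.
A change of 1°R is a change of 5/9°C, so per °R the value is 85.89 × 5/9 = 47.717.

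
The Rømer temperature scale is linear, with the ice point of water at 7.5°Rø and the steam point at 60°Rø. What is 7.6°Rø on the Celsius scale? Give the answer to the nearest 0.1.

0.2°C

Linear interpolation between the fixed points: C = (7.6 - 7.5) × 100 / (60 - 7.5) = 0.1905°C.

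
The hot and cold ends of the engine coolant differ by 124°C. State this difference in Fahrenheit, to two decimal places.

223.20°F

For a temperature interval the offset drops out; only the factor 1.8 applies.
124 × 1.8 = 223.20.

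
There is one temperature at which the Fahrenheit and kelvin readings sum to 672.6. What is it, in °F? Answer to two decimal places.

268.22°F

Let F be the Fahrenheit reading. The kelvin reading is K = 5/9·F + 255.372.
Require F + K = 672.6: (14/9)·F + 255.372 = 672.6.
F = (672.6 - 255.372) / (14/9) = 268.22.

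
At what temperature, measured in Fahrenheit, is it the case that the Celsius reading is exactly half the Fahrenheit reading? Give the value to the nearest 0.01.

320.00°F

Let F be the Fahrenheit reading. The Celsius reading is C = 5/9·F - 17.7778.
Require C = 0.5·F: 5/9·F - 17.7778 = 0.5·F.
(1/18)·F = 17.7778  ⇒  F = 320.00.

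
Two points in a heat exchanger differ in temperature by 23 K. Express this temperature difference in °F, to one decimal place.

An interval of 1 K corresponds to 1.8°F.
23 × 1.8 = 41.4.

41.4°F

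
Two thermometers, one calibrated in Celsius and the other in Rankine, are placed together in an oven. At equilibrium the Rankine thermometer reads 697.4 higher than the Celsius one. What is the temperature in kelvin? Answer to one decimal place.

Let x be the Celsius reading; then the Rankine reading is 1.8·x + 491.67.
(1.8·x + 491.67) - x = 697.4  ⇒  (0.8)·x = 205.73  ⇒  x = 257.1625°C.
In kelvin: 257.1625 + 273.15 = 530.3 K.

530.3 K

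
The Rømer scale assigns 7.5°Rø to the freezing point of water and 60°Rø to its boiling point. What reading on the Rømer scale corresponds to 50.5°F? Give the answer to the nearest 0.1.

12.9°Rø

First in Celsius: (50.5 - 32) × 5/9 = 10.2778°C.
Linearly onto the Rømer scale: 7.5 + (10.2778 / 100) × (60 - 7.5) = 12.9°Rø.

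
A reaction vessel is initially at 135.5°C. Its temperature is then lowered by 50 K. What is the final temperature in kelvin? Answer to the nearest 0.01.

The 50 K change is an interval; Kelvin and Celsius degrees are the same size, so ΔC = -50°C.
Final Celsius temperature: 135.5000 - 50.0000 = 85.5000°C.
In kelvin: 85.5000 + 273.15 = 358.65 K.

358.65 K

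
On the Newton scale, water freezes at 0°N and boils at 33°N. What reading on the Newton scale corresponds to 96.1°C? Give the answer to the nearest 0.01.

31.71°N

Linearly onto the Newton scale: 0 + (96.1000 / 100) × (33 - 0) = 31.71°N.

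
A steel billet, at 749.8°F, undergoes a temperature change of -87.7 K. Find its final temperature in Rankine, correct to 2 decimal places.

1051.61°R

Initial temperature in Celsius: (749.8 - 32) × 5/9 = 398.7778°C.
The 87.7 K change is an interval; Kelvin and Celsius degrees are the same size, so ΔC = -87.7°C.
Final Celsius temperature: 398.7778 - 87.7000 = 311.0778°C.
In Rankine: 311.0778 × 1.8 + 491.67 = 1051.61°R.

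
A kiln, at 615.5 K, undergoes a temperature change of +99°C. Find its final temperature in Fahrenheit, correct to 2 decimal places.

Initial temperature in Celsius: 615.5 - 273.15 = 342.3500°C.
Final Celsius temperature: 342.3500 + 99.0000 = 441.3500°C.
In Fahrenheit: 441.3500 × 1.8 + 32 = 826.43°F.

826.43°F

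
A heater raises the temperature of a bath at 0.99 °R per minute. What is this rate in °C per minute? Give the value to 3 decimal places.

0.550 °C/minute

Since only a temperature interval is involved, the additive offset between the scales drops out.
A change of 1°R is a change of 5/9°C, so 0.99 × 5/9 = 0.550.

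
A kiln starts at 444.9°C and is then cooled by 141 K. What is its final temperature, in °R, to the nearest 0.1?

1038.7°R

The 141 K change is an interval; Kelvin and Celsius degrees are the same size, so ΔC = -141°C.
Final Celsius temperature: 444.9000 - 141.0000 = 303.9000°C.
In Rankine: 303.9000 × 1.8 + 491.67 = 1038.7°R.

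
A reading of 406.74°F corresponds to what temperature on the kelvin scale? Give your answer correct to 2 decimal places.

In Celsius: (406.74 - 32) × 5/9 = 208.1889°C.
In kelvin: 208.1889 + 273.15 = 481.34 K.

481.34 K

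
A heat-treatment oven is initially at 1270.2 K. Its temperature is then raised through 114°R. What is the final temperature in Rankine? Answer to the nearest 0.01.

2400.36°R

Initial temperature in Celsius: 1270.2 - 273.15 = 997.0500°C.
The 114°R change is an interval, so only the factor 5/9 applies: +114 × 5/9 = +63.3333°C.
Final Celsius temperature: 997.0500 + 63.3333 = 1060.3833°C.
In Rankine: 1060.3833 × 1.8 + 491.67 = 2400.36°R.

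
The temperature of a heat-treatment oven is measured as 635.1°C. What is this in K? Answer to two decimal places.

In kelvin: 635.1000 + 273.15 = 908.25 K.

908.25 K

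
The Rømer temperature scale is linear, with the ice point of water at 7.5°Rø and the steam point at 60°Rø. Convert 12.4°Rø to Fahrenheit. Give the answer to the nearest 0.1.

Linear interpolation between the fixed points: C = (12.4 - 7.5) × 100 / (60 - 7.5) = 9.3333°C.
Then 9.3333 × 1.8 + 32 = 48.8°F.

48.8°F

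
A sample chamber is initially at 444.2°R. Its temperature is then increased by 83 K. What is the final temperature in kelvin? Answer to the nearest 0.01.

Initial temperature in Celsius: (444.2 - 491.67) × 5/9 = -26.3722°C.
The 83 K change is an interval; Kelvin and Celsius degrees are the same size, so ΔC = +83°C.
Final Celsius temperature: -26.3722 + 83.0000 = 56.6278°C.
In kelvin: 56.6278 + 273.15 = 329.78 K.

329.78 K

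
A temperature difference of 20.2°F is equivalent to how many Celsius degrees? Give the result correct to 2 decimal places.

11.22°C

An interval of 1°F corresponds to 5/9°C.
20.2 × 5/9 = 11.22.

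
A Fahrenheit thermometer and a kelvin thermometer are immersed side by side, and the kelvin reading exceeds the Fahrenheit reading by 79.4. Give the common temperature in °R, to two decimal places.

Let x be the Fahrenheit reading; then the kelvin reading is 5/9·x + 255.372.
(5/9·x + 255.372) - x = 79.4  ⇒  (-4/9)·x = -175.972  ⇒  x = 395.9375°F.
In Celsius: (395.9375 - 32) × 5/9 = 202.1875°C.
In Rankine: 202.1875 × 1.8 + 491.67 = 855.61°R.

855.61°R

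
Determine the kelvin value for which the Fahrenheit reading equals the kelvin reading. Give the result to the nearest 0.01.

574.59 K

Let K be the kelvin reading. The Fahrenheit reading is F = 1.8·K - 459.67.
Set F = K: 1.8·K - 459.67 = K.
(0.8)·K = 459.67  ⇒  K = 574.59.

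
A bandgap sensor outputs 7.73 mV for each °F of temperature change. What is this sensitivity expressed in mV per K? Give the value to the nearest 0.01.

13.91 mV per K

The quantity depends on a temperature interval, so only the ratio of degree sizes applies; the offset between the scales is irrelevant.
A change of 1 K is a change of 1.8°F, so per K the value is 7.73 × 1.8 = 13.91.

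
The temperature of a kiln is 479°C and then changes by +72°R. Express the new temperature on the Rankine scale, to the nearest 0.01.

1425.87°R

The 72°R change is an interval, so only the factor 5/9 applies: +72 × 5/9 = +40.0000°C.
Final Celsius temperature: 479.0000 + 40.0000 = 519.0000°C.
In Rankine: 519.0000 × 1.8 + 491.67 = 1425.87°R.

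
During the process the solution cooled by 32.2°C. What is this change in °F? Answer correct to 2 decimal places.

57.96°F

Only the scale ratio 1.8 matters for a change in temperature.
32.2 × 1.8 = 57.96.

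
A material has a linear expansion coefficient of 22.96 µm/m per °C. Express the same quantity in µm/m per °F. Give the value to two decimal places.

The quantity depends on a temperature interval, so only the ratio of degree sizes applies; the offset between the scales is irrelevant.
A change of 1°F is a change of 5/9°C, so per °F the value is 22.96 × 5/9 = 12.76.

12.76 µm/m per °F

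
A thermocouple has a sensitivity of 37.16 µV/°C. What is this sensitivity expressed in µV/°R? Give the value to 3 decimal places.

20.644 µV/°R

The quantity depends on a temperature interval, so only the ratio of degree sizes applies; the offset between the scales is irrelevant.
A change of 1°R is a change of 5/9°C, so per °R the value is 37.16 × 5/9 = 20.644.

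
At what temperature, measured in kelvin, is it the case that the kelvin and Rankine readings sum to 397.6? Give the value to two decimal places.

Let K be the kelvin reading. The Rankine reading is R = 1.8·K.
Require K + R = 397.6: (2.8)·K = 397.6.
K = (397.6) / (2.8) = 142.00.

142.00 K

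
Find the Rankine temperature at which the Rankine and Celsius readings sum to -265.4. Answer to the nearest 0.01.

4.98°R

Let R be the Rankine reading. The Celsius reading is C = 5/9·R - 273.15.
Require R + C = -265.4: (14/9)·R - 273.15 = -265.4.
R = (-265.4 + 273.15) / (14/9) = 4.98.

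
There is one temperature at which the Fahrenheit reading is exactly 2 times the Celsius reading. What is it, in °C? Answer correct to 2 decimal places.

Let C be the Celsius reading. The Fahrenheit reading is F = 1.8·C + 32.
Require F = 2·C: 1.8·C + 32 = 2·C.
(-0.2)·C = -32  ⇒  C = 160.00.

160.00°C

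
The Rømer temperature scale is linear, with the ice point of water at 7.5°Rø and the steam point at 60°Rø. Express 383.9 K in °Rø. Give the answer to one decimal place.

65.6°Rø

First in Celsius: 383.9 - 273.15 = 110.7500°C.
Linearly onto the Rømer scale: 7.5 + (110.7500 / 100) × (60 - 7.5) = 65.6°Rø.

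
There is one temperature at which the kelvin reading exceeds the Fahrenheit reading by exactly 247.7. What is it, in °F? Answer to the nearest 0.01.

Let F be the Fahrenheit reading. The kelvin reading is K = 5/9·F + 255.372.
Require K - F = 247.7: (-4/9)·F + 255.372 = 247.7.
F = (247.7 - 255.372) / (-4/9) = 17.26.

17.26°F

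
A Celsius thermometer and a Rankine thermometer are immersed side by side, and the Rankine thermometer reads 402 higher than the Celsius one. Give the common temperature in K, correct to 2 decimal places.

Let x be the Celsius reading; then the Rankine reading is 1.8·x + 491.67.
(1.8·x + 491.67) - x = 402  ⇒  (0.8)·x = -89.67  ⇒  x = -112.0875°C.
In kelvin: -112.0875 + 273.15 = 161.06 K.

161.06 K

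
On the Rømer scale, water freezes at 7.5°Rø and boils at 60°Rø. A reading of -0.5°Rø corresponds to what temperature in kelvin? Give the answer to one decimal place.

257.9 K

Linear interpolation between the fixed points: C = (-0.5 - 7.5) × 100 / (60 - 7.5) = -15.2381°C.
Then -15.2381 + 273.15 = 257.9 K.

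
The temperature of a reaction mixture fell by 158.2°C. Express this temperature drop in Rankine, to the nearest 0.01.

284.76°R

For a temperature interval the offset drops out; only the factor 1.8 applies.
158.2 × 1.8 = 284.76.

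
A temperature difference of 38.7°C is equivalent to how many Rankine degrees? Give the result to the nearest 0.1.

69.7°R

An interval of 1°C corresponds to 1.8°R.
38.7 × 1.8 = 69.7.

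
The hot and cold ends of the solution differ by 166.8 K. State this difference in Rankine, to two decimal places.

300.24°R

Only the scale ratio 1.8 matters for a change in temperature.
166.8 × 1.8 = 300.24.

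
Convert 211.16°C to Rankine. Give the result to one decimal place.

In Rankine: 211.1600 × 1.8 + 491.67 = 871.8°R.

871.8°R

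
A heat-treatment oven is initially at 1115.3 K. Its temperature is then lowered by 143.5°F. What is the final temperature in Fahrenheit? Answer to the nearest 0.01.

Initial temperature in Celsius: 1115.3 - 273.15 = 842.1500°C.
The 143.5°F change is an interval, so only the factor 5/9 applies: -143.5 × 5/9 = -79.7222°C.
Final Celsius temperature: 842.1500 - 79.7222 = 762.4278°C.
In Fahrenheit: 762.4278 × 1.8 + 32 = 1404.37°F.

1404.37°F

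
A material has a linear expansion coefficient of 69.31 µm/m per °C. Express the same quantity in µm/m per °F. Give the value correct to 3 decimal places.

38.506 µm/m per °F

Since only a temperature interval is involved, the additive offset between the scales drops out.
A change of 1°F is a change of 5/9°C, so per °F the value is 69.31 × 5/9 = 38.506.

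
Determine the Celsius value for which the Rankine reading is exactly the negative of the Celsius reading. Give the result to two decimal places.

Let C be the Celsius reading. The Rankine reading is R = 1.8·C + 491.67.
Require R = -1·C: 1.8·C + 491.67 = -1·C.
(2.8)·C = -491.67  ⇒  C = -175.60.

-175.60°C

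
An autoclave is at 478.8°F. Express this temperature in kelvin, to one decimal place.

521.4 K

In Celsius: (478.8 - 32) × 5/9 = 248.2222°C.
In kelvin: 248.2222 + 273.15 = 521.4 K.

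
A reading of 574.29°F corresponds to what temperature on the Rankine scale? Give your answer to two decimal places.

In Celsius: (574.29 - 32) × 5/9 = 301.2722°C.
In Rankine: 301.2722 × 1.8 + 491.67 = 1033.96°R.

1033.96°R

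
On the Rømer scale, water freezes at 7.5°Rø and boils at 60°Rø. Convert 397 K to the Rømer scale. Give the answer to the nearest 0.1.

First in Celsius: 397 - 273.15 = 123.8500°C.
Linearly onto the Rømer scale: 7.5 + (123.8500 / 100) × (60 - 7.5) = 72.5°Rø.

72.5°Rø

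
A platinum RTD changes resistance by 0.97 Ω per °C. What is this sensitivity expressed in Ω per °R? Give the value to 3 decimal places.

The quantity depends on a temperature interval, so only the ratio of degree sizes applies; the offset between the scales is irrelevant.
A change of 1°R is a change of 5/9°C, so per °R the value is 0.97 × 5/9 = 0.539.

0.539 Ω per °R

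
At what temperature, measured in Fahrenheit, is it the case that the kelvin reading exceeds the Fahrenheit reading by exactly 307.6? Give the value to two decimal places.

-117.51°F

Let F be the Fahrenheit reading. The kelvin reading is K = 5/9·F + 255.372.
Require K - F = 307.6: (-4/9)·F + 255.372 = 307.6.
F = (307.6 - 255.372) / (-4/9) = -117.51.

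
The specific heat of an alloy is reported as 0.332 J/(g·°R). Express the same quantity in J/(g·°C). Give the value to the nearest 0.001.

The quantity depends on a temperature interval, so only the ratio of degree sizes applies; the offset between the scales is irrelevant.
A change of 1°C is a change of 1.8°R, so per °C the value is 0.332 × 1.8 = 0.598.

0.598 J/(g·°C)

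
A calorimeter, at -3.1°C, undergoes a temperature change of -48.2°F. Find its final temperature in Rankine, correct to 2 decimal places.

The 48.2°F change is an interval, so only the factor 5/9 applies: -48.2 × 5/9 = -26.7778°C.
Final Celsius temperature: -3.1000 - 26.7778 = -29.8778°C.
In Rankine: -29.8778 × 1.8 + 491.67 = 437.89°R.

437.89°R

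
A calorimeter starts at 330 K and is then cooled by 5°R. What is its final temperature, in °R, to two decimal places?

Initial temperature in Celsius: 330 - 273.15 = 56.8500°C.
The 5°R change is an interval, so only the factor 5/9 applies: -5 × 5/9 = -2.7778°C.
Final Celsius temperature: 56.8500 - 2.7778 = 54.0722°C.
In Rankine: 54.0722 × 1.8 + 491.67 = 589.00°R.

589.00°R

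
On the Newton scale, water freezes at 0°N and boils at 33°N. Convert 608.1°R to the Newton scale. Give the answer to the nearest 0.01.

First in Celsius: (608.1 - 491.67) × 5/9 = 64.6833°C.
Linearly onto the Newton scale: 0 + (64.6833 / 100) × (33 - 0) = 21.35°N.

21.35°N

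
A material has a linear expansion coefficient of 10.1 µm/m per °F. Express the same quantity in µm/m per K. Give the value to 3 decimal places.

18.180 µm/m per K

The quantity depends on a temperature interval, so only the ratio of degree sizes applies; the offset between the scales is irrelevant.
A change of 1 K is a change of 1.8°F, so per K the value is 10.1 × 1.8 = 18.180.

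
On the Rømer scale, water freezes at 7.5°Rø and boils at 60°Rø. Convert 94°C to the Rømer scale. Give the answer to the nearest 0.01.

56.85°Rø

Linearly onto the Rømer scale: 7.5 + (94.0000 / 100) × (60 - 7.5) = 56.85°Rø.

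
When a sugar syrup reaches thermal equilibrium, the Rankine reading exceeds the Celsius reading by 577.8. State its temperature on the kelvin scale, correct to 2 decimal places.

Let x be the Celsius reading; then the Rankine reading is 1.8·x + 491.67.
(1.8·x + 491.67) - x = 577.8  ⇒  (0.8)·x = 86.13  ⇒  x = 107.6625°C.
In kelvin: 107.6625 + 273.15 = 380.81 K.

380.81 K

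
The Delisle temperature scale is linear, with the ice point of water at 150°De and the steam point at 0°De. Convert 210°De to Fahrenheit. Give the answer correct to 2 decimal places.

-40.00°F

Linear interpolation between the fixed points: C = (210 - 150) × 100 / (0 - 150) = -40.0000°C.
Then -40.0000 × 1.8 + 32 = -40.00°F.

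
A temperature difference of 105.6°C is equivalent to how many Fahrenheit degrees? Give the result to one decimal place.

Only the scale ratio 1.8 matters for a change in temperature.
105.6 × 1.8 = 190.1.

190.1°F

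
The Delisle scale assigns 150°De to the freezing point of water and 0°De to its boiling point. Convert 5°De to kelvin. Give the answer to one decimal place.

369.8 K

Linear interpolation between the fixed points: C = (5 - 150) × 100 / (0 - 150) = 96.6667°C.
Then 96.6667 + 273.15 = 369.8 K.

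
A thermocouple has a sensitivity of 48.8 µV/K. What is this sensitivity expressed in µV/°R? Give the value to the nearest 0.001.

27.111 µV/°R

The quantity depends on a temperature interval, so only the ratio of degree sizes applies; the offset between the scales is irrelevant.
A change of 1°R is a change of 5/9 K, so per °R the value is 48.8 × 5/9 = 27.111.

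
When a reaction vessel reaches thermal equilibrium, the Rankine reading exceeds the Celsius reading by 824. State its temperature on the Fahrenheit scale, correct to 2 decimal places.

779.74°F

Let x be the Celsius reading; then the Rankine reading is 1.8·x + 491.67.
(1.8·x + 491.67) - x = 824  ⇒  (0.8)·x = 332.33  ⇒  x = 415.4125°C.
In Fahrenheit: 415.4125 × 1.8 + 32 = 779.74°F.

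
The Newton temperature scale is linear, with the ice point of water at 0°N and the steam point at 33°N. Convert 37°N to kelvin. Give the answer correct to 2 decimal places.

Linear interpolation between the fixed points: C = (37 - 0) × 100 / (33 - 0) = 112.1212°C.
Then 112.1212 + 273.15 = 385.27 K.

385.27 K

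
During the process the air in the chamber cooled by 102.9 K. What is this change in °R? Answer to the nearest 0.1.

185.2°R

For a temperature interval the offset drops out; only the factor 1.8 applies.
102.9 × 1.8 = 185.2.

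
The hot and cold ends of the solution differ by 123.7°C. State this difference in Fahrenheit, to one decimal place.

222.7°F

For a temperature interval the offset drops out; only the factor 1.8 applies.
123.7 × 1.8 = 222.7.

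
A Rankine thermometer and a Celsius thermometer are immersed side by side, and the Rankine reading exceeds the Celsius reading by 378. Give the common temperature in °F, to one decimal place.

Let x be the Rankine reading; then the Celsius reading is 5/9·x - 273.15.
(5/9·x - 273.15) - x = -378  ⇒  (-4/9)·x = -104.85  ⇒  x = 235.9125°R.
In Celsius: (235.9125 - 491.67) × 5/9 = -142.0875°C.
In Fahrenheit: -142.0875 × 1.8 + 32 = -223.8°F.

-223.8°F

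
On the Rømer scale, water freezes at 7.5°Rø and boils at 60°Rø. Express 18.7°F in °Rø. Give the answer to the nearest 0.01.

3.62°Rø

First in Celsius: (18.7 - 32) × 5/9 = -7.3889°C.
Linearly onto the Rømer scale: 7.5 + (-7.3889 / 100) × (60 - 7.5) = 3.62°Rø.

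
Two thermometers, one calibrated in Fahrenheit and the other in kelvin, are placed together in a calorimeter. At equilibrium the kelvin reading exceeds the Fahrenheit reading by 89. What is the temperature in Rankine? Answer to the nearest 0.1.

Let x be the Fahrenheit reading; then the kelvin reading is 5/9·x + 255.372.
(5/9·x + 255.372) - x = 89  ⇒  (-4/9)·x = -166.372  ⇒  x = 374.3375°F.
In Celsius: (374.3375 - 32) × 5/9 = 190.1875°C.
In Rankine: 190.1875 × 1.8 + 491.67 = 834.0°R.

834.0°R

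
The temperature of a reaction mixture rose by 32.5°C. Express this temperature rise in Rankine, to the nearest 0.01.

58.50°R

For a temperature interval the offset drops out; only the factor 1.8 applies.
32.5 × 1.8 = 58.50.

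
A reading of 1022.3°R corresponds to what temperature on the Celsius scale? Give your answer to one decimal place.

In Celsius: (1022.3 - 491.67) × 5/9 = 294.7944°C.

294.8°C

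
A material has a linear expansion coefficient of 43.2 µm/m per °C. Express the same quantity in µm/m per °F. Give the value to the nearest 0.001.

24.000 µm/m per °F

The quantity depends on a temperature interval, so only the ratio of degree sizes applies; the offset between the scales is irrelevant.
A change of 1°F is a change of 5/9°C, so per °F the value is 43.2 × 5/9 = 24.000.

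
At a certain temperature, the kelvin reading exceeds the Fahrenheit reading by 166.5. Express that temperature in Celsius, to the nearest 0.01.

93.31°C

Let x be the kelvin reading; then the Fahrenheit reading is 1.8·x - 459.67.
(1.8·x - 459.67) - x = -166.5  ⇒  (0.8)·x = 293.17  ⇒  x = 366.4625 K.
In Celsius: 366.4625 - 273.15 = 93.31°C.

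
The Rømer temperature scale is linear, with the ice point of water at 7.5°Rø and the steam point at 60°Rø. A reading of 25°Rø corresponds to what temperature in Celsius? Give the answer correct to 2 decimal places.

33.33°C

Linear interpolation between the fixed points: C = (25 - 7.5) × 100 / (60 - 7.5) = 33.3333°C.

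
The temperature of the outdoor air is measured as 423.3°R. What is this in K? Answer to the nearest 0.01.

235.17 K

In Celsius: (423.3 - 491.67) × 5/9 = -37.9833°C.
In kelvin: -37.9833 + 273.15 = 235.17 K.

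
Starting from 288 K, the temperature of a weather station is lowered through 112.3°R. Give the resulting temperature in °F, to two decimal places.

Initial temperature in Celsius: 288 - 273.15 = 14.8500°C.
The 112.3°R change is an interval, so only the factor 5/9 applies: -112.3 × 5/9 = -62.3889°C.
Final Celsius temperature: 14.8500 - 62.3889 = -47.5389°C.
In Fahrenheit: -47.5389 × 1.8 + 32 = -53.57°F.

-53.57°F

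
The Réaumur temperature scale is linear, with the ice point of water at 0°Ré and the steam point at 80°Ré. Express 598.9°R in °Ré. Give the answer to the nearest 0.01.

47.66°Ré

First in Celsius: (598.9 - 491.67) × 5/9 = 59.5722°C.
Linearly onto the Réaumur scale: 0 + (59.5722 / 100) × (80 - 0) = 47.66°Ré.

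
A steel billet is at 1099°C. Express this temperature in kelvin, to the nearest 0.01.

1372.15 K

In kelvin: 1099.0000 + 273.15 = 1372.15 K.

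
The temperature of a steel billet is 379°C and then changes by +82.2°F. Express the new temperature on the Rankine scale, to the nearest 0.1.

1256.1°R

The 82.2°F change is an interval, so only the factor 5/9 applies: +82.2 × 5/9 = +45.6667°C.
Final Celsius temperature: 379.0000 + 45.6667 = 424.6667°C.
In Rankine: 424.6667 × 1.8 + 491.67 = 1256.1°R.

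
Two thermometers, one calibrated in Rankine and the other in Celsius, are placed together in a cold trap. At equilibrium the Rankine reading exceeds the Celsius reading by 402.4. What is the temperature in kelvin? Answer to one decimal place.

161.6 K

Let x be the Rankine reading; then the Celsius reading is 5/9·x - 273.15.
(5/9·x - 273.15) - x = -402.4  ⇒  (-4/9)·x = -129.25  ⇒  x = 290.8125°R.
In Celsius: (290.8125 - 491.67) × 5/9 = -111.5875°C.
In kelvin: -111.5875 + 273.15 = 161.6 K.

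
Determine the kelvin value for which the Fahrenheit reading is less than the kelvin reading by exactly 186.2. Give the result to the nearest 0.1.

341.8 K

Let K be the kelvin reading. The Fahrenheit reading is F = 1.8·K - 459.67.
Require F - K = -186.2: (0.8)·K - 459.67 = -186.2.
K = (-186.2 + 459.67) / (0.8) = 341.8.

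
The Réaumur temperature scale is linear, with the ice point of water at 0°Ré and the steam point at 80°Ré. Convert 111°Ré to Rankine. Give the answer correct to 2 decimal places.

Linear interpolation between the fixed points: C = (111 - 0) × 100 / (80 - 0) = 138.7500°C.
Then 138.7500 × 1.8 + 491.67 = 741.42°R.

741.42°R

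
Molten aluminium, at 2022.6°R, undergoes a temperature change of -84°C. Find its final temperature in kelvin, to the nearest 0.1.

1039.7 K

Initial temperature in Celsius: (2022.6 - 491.67) × 5/9 = 850.5167°C.
Final Celsius temperature: 850.5167 - 84.0000 = 766.5167°C.
In kelvin: 766.5167 + 273.15 = 1039.7 K.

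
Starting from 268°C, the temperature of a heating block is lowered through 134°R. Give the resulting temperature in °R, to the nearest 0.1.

840.1°R

The 134°R change is an interval, so only the factor 5/9 applies: -134 × 5/9 = -74.4444°C.
Final Celsius temperature: 268.0000 - 74.4444 = 193.5556°C.
In Rankine: 193.5556 × 1.8 + 491.67 = 840.1°R.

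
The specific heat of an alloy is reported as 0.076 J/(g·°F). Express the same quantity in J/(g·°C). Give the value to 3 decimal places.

0.137 J/(g·°C)

Since only a temperature interval is involved, the additive offset between the scales drops out.
A change of 1°C is a change of 1.8°F, so per °C the value is 0.076 × 1.8 = 0.137.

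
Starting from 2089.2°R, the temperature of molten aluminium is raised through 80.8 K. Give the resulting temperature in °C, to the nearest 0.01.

968.32°C

Initial temperature in Celsius: (2089.2 - 491.67) × 5/9 = 887.5167°C.
The 80.8 K change is an interval; Kelvin and Celsius degrees are the same size, so ΔC = +80.8°C.
Final Celsius temperature: 887.5167 + 80.8000 = 968.3167°C.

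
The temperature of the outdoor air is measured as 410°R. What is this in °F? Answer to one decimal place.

In Celsius: (410 - 491.67) × 5/9 = -45.3722°C.
In Fahrenheit: -45.3722 × 1.8 + 32 = -49.7°F.

-49.7°F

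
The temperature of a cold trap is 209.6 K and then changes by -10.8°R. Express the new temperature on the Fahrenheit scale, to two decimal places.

-93.19°F

Initial temperature in Celsius: 209.6 - 273.15 = -63.5500°C.
The 10.8°R change is an interval, so only the factor 5/9 applies: -10.8 × 5/9 = -6.0000°C.
Final Celsius temperature: -63.5500 - 6.0000 = -69.5500°C.
In Fahrenheit: -69.5500 × 1.8 + 32 = -93.19°F.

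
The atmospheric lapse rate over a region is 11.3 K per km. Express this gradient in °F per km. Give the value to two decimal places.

20.34 °F/km

The quantity depends on a temperature interval, so only the ratio of degree sizes applies; the offset between the scales is irrelevant.
A change of 1 K is a change of 1.8°F, so 11.3 × 1.8 = 20.34.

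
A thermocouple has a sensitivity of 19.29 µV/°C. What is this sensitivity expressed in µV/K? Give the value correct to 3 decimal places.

19.290 µV/K

Since only a temperature interval is involved, the additive offset between the scales drops out.
A change of 1 K is a change of 1°C, so per K the value is 19.29 × 1 = 19.290.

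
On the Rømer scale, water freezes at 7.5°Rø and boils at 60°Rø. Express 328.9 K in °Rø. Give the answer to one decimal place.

First in Celsius: 328.9 - 273.15 = 55.7500°C.
Linearly onto the Rømer scale: 7.5 + (55.7500 / 100) × (60 - 7.5) = 36.8°Rø.

36.8°Rø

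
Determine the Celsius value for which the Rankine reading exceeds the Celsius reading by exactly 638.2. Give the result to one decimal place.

Let C be the Celsius reading. The Rankine reading is R = 1.8·C + 491.67.
Require R - C = 638.2: (0.8)·C + 491.67 = 638.2.
C = (638.2 - 491.67) / (0.8) = 183.2.

183.2°C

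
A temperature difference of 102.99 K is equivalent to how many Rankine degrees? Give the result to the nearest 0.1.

185.4°R

For a temperature interval the offset drops out; only the factor 1.8 applies.
102.99 × 1.8 = 185.4.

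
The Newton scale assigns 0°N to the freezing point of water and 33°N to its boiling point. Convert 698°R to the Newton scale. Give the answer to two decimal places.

37.83°N

First in Celsius: (698 - 491.67) × 5/9 = 114.6278°C.
Linearly onto the Newton scale: 0 + (114.6278 / 100) × (33 - 0) = 37.83°N.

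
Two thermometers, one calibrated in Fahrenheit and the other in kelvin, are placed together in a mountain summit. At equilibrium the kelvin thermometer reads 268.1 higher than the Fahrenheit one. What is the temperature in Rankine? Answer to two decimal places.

Let x be the Fahrenheit reading; then the kelvin reading is 5/9·x + 255.372.
(5/9·x + 255.372) - x = 268.1  ⇒  (-4/9)·x = 12.7278  ⇒  x = -28.6375°F.
In Celsius: (-28.6375 - 32) × 5/9 = -33.6875°C.
In Rankine: -33.6875 × 1.8 + 491.67 = 431.03°R.

431.03°R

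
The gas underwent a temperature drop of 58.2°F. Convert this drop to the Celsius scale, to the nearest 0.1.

An interval of 1°F corresponds to 5/9°C.
58.2 × 5/9 = 32.3.

32.3°C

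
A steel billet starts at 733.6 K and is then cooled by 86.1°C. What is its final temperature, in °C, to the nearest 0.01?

Initial temperature in Celsius: 733.6 - 273.15 = 460.4500°C.
Final Celsius temperature: 460.4500 - 86.1000 = 374.3500°C.

374.35°C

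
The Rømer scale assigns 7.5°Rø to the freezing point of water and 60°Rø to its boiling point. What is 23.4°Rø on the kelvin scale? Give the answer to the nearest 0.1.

Linear interpolation between the fixed points: C = (23.4 - 7.5) × 100 / (60 - 7.5) = 30.2857°C.
Then 30.2857 + 273.15 = 303.4 K.

303.4 K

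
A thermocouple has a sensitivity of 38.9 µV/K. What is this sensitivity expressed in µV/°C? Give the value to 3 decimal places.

Since only a temperature interval is involved, the additive offset between the scales drops out.
A change of 1°C is a change of 1 K, so per °C the value is 38.9 × 1 = 38.900.

38.900 µV/°C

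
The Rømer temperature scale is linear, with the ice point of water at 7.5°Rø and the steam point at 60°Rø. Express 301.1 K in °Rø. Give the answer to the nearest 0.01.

22.17°Rø

First in Celsius: 301.1 - 273.15 = 27.9500°C.
Linearly onto the Rømer scale: 7.5 + (27.9500 / 100) × (60 - 7.5) = 22.17°Rø.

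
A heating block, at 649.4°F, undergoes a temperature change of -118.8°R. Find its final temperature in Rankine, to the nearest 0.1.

990.3°R

Initial temperature in Celsius: (649.4 - 32) × 5/9 = 343.0000°C.
The 118.8°R change is an interval, so only the factor 5/9 applies: -118.8 × 5/9 = -66.0000°C.
Final Celsius temperature: 343.0000 - 66.0000 = 277.0000°C.
In Rankine: 277.0000 × 1.8 + 491.67 = 990.3°R.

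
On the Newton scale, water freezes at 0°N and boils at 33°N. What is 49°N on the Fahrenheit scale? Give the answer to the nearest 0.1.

Linear interpolation between the fixed points: C = (49 - 0) × 100 / (33 - 0) = 148.4848°C.
Then 148.4848 × 1.8 + 32 = 299.3°F.

299.3°F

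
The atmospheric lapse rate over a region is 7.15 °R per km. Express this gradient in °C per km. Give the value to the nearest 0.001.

3.972 °C/km

The quantity depends on a temperature interval, so only the ratio of degree sizes applies; the offset between the scales is irrelevant.
A change of 1°R is a change of 5/9°C, so 7.15 × 5/9 = 3.972.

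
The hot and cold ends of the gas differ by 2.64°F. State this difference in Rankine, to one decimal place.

2.6°R

Fahrenheit and Rankine degrees are the same size, so the interval is unchanged: 2.6.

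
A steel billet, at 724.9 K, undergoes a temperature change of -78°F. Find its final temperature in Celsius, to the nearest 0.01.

Initial temperature in Celsius: 724.9 - 273.15 = 451.7500°C.
The 78°F change is an interval, so only the factor 5/9 applies: -78 × 5/9 = -43.3333°C.
Final Celsius temperature: 451.7500 - 43.3333 = 408.4167°C.

408.42°C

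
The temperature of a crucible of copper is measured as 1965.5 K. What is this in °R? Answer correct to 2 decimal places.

In Celsius: 1965.5 - 273.15 = 1692.3500°C.
In Rankine: 1692.3500 × 1.8 + 491.67 = 3537.90°R.

3537.90°R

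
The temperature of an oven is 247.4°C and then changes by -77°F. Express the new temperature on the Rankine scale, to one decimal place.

The 77°F change is an interval, so only the factor 5/9 applies: -77 × 5/9 = -42.7778°C.
Final Celsius temperature: 247.4000 - 42.7778 = 204.6222°C.
In Rankine: 204.6222 × 1.8 + 491.67 = 860.0°R.

860.0°R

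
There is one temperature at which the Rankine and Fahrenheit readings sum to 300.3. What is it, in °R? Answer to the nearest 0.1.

380.0°R

Let R be the Rankine reading. The Fahrenheit reading is F = 1·R - 459.67.
Require R + F = 300.3: (2)·R - 459.67 = 300.3.
R = (300.3 + 459.67) / (2) = 380.0.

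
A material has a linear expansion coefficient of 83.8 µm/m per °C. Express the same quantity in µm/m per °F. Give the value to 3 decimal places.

46.556 µm/m per °F

Since only a temperature interval is involved, the additive offset between the scales drops out.
A change of 1°F is a change of 5/9°C, so per °F the value is 83.8 × 5/9 = 46.556.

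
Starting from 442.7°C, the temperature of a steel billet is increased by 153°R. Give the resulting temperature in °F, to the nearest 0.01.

981.86°F

The 153°R change is an interval, so only the factor 5/9 applies: +153 × 5/9 = +85.0000°C.
Final Celsius temperature: 442.7000 + 85.0000 = 527.7000°C.
In Fahrenheit: 527.7000 × 1.8 + 32 = 981.86°F.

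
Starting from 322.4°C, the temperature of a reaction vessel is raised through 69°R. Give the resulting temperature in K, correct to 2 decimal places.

The 69°R change is an interval, so only the factor 5/9 applies: +69 × 5/9 = +38.3333°C.
Final Celsius temperature: 322.4000 + 38.3333 = 360.7333°C.
In kelvin: 360.7333 + 273.15 = 633.88 K.

633.88 K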